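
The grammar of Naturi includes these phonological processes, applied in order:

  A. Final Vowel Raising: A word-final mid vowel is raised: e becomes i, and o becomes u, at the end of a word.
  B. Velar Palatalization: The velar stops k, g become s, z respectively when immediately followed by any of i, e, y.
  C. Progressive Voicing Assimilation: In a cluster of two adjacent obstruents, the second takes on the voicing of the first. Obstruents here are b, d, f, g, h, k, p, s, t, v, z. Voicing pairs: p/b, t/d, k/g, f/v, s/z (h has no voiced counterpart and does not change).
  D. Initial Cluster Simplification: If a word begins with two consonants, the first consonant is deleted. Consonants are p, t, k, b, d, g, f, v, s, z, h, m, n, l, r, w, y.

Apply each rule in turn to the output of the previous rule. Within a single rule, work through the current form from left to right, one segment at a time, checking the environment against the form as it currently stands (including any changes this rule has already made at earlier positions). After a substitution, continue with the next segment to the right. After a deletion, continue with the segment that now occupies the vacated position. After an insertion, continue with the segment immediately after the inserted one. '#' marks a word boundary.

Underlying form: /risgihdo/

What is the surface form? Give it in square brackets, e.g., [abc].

A Final Vowel Raising: [risgihdo] → [risgihdu]
B Velar Palatalization: [risgihdu] → [riszihdu]
C Progressive Voicing Assimilation: [riszihdu] → [rissihtu]
D Initial Cluster Simplification: no change — [rissihtu]

[rissihtu]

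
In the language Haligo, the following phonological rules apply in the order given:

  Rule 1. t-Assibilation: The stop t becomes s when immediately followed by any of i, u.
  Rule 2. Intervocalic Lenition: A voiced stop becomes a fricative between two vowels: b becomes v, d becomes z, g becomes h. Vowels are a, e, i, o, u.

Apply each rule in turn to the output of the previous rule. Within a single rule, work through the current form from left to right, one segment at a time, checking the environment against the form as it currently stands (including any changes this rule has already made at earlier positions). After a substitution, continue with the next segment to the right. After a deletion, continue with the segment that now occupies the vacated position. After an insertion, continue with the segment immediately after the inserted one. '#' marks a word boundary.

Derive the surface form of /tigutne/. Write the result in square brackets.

[sihutne]

Rule 1 t-Assibilation: [tigutne] → [sigutne]
Rule 2 Intervocalic Lenition: [sigutne] → [sihutne]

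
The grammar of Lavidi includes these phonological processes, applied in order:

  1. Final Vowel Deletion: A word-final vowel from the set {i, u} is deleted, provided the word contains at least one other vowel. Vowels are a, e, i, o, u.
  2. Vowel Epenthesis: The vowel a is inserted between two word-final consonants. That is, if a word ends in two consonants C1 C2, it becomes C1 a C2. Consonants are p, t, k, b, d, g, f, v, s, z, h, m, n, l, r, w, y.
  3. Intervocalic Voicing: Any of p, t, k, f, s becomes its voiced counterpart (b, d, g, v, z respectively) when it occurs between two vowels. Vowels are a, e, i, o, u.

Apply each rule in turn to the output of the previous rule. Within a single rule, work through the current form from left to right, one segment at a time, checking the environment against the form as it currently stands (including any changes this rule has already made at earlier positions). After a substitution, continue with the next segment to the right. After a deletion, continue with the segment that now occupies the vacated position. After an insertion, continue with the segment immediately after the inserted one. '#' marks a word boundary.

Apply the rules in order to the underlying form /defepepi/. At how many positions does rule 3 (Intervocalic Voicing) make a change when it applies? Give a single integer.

1 Final Vowel Deletion: [defepepi] → [defepep]
2 Vowel Epenthesis: no change — [defepep]
3 Intervocalic Voicing: [defepep] → [devebep]
Rule 3 changed 2 position(s).

2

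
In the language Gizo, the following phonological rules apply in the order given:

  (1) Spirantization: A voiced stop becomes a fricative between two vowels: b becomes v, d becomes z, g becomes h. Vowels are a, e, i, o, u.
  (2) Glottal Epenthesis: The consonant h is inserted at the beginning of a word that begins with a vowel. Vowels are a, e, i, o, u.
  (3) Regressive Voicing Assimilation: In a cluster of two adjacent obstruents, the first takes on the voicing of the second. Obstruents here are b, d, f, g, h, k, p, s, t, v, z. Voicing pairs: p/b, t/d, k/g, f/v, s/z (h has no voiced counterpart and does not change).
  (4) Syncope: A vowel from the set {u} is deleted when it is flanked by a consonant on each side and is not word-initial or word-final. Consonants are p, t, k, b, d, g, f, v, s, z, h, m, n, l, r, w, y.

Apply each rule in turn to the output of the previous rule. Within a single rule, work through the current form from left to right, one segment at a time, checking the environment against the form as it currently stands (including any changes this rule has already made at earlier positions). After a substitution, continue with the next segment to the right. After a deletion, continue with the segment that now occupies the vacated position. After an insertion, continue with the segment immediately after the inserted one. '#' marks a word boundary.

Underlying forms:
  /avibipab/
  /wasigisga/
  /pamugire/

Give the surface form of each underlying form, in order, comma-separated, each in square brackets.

/avibipab/:
  (1) Spirantization: [avibipab] → [avivipab]
  (2) Glottal Epenthesis: [avivipab] → [havivipab]
  (3) Regressive Voicing Assimilation: no change — [havivipab]
  (4) Syncope: no change — [havivipab]
/wasigisga/:
  (1) Spirantization: [wasigisga] → [wasihisga]
  (2) Glottal Epenthesis: no change — [wasihisga]
  (3) Regressive Voicing Assimilation: [wasihisga] → [wasihizga]
  (4) Syncope: no change — [wasihizga]
/pamugire/:
  (1) Spirantization: [pamugire] → [pamuhire]
  (2) Glottal Epenthesis: no change — [pamuhire]
  (3) Regressive Voicing Assimilation: no change — [pamuhire]
  (4) Syncope: [pamuhire] → [pamhire]

[havivipab], [wasihizga], [pamhire]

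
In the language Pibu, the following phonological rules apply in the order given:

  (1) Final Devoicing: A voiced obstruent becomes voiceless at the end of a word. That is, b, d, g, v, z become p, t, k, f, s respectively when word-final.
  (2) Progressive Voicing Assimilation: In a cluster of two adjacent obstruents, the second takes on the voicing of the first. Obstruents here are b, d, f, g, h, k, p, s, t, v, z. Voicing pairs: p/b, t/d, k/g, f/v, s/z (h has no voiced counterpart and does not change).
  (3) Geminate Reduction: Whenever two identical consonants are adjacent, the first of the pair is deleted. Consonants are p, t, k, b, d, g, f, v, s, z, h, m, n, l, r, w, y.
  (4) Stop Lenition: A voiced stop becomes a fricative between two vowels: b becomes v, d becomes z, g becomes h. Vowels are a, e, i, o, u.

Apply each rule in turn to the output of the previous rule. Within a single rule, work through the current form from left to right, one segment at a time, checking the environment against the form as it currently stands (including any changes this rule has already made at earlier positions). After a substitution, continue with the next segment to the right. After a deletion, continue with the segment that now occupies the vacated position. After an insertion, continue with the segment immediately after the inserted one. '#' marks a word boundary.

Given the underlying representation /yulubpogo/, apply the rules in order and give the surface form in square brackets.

[yuluvoho]

(1) Final Devoicing: no change — [yulubpogo]
(2) Progressive Voicing Assimilation: [yulubpogo] → [yulubbogo]
(3) Geminate Reduction: [yulubbogo] → [yulubogo]
(4) Stop Lenition: [yulubogo] → [yuluvoho]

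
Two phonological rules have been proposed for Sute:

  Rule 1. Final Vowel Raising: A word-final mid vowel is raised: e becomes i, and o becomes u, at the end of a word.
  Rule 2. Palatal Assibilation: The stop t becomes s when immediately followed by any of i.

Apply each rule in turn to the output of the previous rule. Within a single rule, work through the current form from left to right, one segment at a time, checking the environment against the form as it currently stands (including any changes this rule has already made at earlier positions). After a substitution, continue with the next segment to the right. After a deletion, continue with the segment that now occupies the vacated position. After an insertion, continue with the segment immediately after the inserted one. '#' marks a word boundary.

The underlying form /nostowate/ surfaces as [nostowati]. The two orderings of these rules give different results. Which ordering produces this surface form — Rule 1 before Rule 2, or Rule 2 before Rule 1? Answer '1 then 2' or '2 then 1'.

Order 1 then 2:
  1 Final Vowel Raising: [nostowate] → [nostowati]
  2 Palatal Assibilation: [nostowati] → [nostowasi]
  result: [nostowasi]
Order 2 then 1:
  2 Palatal Assibilation: no change — [nostowate]
  1 Final Vowel Raising: [nostowate] → [nostowati]
  result: [nostowati]

2 then 1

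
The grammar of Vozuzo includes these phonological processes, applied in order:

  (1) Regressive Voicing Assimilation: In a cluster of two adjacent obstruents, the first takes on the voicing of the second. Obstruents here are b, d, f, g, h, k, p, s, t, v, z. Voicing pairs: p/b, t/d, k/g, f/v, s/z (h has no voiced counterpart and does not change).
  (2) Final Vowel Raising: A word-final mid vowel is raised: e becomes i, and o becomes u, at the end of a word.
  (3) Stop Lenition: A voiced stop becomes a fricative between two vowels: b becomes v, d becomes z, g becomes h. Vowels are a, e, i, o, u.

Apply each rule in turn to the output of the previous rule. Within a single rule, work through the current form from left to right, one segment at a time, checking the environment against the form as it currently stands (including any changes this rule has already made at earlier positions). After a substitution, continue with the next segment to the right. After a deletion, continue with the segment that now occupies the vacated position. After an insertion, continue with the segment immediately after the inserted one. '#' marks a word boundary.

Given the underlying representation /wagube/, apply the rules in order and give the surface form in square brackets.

[wahuvi]

(1) Regressive Voicing Assimilation: no change — [wagube]
(2) Final Vowel Raising: [wagube] → [wagubi]
(3) Stop Lenition: [wagubi] → [wahuvi]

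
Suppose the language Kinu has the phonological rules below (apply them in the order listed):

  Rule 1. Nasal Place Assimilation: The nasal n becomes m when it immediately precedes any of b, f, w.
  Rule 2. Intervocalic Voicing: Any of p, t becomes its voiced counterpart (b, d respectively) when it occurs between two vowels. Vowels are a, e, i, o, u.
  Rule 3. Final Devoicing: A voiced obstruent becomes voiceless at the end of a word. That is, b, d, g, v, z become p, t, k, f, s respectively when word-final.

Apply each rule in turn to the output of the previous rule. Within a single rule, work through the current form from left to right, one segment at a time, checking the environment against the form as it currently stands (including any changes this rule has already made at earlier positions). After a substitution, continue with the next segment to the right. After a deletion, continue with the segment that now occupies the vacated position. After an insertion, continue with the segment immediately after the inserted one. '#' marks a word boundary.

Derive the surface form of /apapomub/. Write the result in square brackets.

Rule 1 Nasal Place Assimilation: no change — [apapomub]
Rule 2 Intervocalic Voicing: [apapomub] → [ababomub]
Rule 3 Final Devoicing: [ababomub] → [ababomup]

[ababomup]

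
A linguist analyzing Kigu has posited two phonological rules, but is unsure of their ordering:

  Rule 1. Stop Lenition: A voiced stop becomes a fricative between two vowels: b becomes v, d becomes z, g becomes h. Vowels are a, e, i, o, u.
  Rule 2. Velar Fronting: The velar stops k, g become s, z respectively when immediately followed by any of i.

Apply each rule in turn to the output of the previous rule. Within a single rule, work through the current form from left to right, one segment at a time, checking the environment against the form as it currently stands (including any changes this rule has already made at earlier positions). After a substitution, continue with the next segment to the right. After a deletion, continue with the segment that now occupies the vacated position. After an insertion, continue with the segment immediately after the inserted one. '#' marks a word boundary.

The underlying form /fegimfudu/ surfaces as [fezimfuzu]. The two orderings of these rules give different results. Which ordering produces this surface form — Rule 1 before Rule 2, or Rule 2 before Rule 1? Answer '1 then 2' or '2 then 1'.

Order 1 then 2:
  1 Stop Lenition: [fegimfudu] → [fehimfuzu]
  2 Velar Fronting: no change — [fehimfuzu]
  result: [fehimfuzu]
Order 2 then 1:
  2 Velar Fronting: [fegimfudu] → [fezimfudu]
  1 Stop Lenition: [fezimfudu] → [fezimfuzu]
  result: [fezimfuzu]

2 then 1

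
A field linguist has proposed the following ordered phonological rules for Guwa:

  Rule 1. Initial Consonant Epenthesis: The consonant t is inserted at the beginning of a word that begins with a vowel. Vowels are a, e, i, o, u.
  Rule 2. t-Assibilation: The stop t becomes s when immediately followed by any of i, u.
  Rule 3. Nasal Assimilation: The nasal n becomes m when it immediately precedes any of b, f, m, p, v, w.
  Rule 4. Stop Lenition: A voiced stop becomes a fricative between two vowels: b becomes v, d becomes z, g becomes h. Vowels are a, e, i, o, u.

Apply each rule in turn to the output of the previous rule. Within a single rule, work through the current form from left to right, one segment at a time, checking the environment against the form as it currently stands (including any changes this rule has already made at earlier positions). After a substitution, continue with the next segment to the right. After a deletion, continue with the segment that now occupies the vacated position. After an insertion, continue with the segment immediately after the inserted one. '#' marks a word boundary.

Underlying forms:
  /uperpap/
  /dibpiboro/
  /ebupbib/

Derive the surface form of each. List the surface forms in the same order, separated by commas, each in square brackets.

/uperpap/:
  Rule 1 Initial Consonant Epenthesis: [uperpap] → [tuperpap]
  Rule 2 t-Assibilation: [tuperpap] → [superpap]
  Rule 3 Nasal Assimilation: no change — [superpap]
  Rule 4 Stop Lenition: no change — [superpap]
/dibpiboro/:
  Rule 1 Initial Consonant Epenthesis: no change — [dibpiboro]
  Rule 2 t-Assibilation: no change — [dibpiboro]
  Rule 3 Nasal Assimilation: no change — [dibpiboro]
  Rule 4 Stop Lenition: [dibpiboro] → [dibpivoro]
/ebupbib/:
  Rule 1 Initial Consonant Epenthesis: [ebupbib] → [tebupbib]
  Rule 2 t-Assibilation: no change — [tebupbib]
  Rule 3 Nasal Assimilation: no change — [tebupbib]
  Rule 4 Stop Lenition: [tebupbib] → [tevupbib]

[superpap], [dibpivoro], [tevupbib]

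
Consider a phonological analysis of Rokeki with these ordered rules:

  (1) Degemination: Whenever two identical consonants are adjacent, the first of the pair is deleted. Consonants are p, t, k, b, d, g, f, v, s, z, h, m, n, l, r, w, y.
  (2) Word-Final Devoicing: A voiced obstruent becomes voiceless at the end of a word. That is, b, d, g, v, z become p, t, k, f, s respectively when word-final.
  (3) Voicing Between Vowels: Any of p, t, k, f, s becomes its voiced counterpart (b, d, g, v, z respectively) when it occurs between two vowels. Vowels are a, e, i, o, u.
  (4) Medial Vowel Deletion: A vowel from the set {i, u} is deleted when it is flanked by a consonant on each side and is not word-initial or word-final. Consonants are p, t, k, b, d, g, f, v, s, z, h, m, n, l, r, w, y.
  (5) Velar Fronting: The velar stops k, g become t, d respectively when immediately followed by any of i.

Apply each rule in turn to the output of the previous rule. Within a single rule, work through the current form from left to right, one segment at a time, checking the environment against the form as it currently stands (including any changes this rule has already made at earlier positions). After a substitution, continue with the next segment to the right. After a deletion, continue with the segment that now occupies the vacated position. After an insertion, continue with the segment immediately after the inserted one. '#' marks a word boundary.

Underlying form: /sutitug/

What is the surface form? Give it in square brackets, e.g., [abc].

[sddk]

(1) Degemination: no change — [sutitug]
(2) Word-Final Devoicing: [sutitug] → [sutituk]
(3) Voicing Between Vowels: [sutituk] → [sudiduk]
(4) Medial Vowel Deletion: [sudiduk] → [sddk]
(5) Velar Fronting: no change — [sddk]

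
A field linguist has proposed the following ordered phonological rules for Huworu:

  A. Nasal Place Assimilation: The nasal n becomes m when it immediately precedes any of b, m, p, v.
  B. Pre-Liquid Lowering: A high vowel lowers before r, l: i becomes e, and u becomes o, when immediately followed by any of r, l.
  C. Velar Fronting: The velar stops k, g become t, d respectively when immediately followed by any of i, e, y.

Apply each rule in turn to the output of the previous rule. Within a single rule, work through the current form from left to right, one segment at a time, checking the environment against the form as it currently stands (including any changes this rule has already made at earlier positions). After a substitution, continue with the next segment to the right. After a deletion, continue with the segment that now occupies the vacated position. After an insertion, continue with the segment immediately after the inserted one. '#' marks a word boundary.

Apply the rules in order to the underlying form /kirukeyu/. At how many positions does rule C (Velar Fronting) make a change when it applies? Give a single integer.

2

A Nasal Place Assimilation: no change — [kirukeyu]
B Pre-Liquid Lowering: [kirukeyu] → [kerukeyu]
C Velar Fronting: [kerukeyu] → [teruteyu]
Rule C changed 2 position(s).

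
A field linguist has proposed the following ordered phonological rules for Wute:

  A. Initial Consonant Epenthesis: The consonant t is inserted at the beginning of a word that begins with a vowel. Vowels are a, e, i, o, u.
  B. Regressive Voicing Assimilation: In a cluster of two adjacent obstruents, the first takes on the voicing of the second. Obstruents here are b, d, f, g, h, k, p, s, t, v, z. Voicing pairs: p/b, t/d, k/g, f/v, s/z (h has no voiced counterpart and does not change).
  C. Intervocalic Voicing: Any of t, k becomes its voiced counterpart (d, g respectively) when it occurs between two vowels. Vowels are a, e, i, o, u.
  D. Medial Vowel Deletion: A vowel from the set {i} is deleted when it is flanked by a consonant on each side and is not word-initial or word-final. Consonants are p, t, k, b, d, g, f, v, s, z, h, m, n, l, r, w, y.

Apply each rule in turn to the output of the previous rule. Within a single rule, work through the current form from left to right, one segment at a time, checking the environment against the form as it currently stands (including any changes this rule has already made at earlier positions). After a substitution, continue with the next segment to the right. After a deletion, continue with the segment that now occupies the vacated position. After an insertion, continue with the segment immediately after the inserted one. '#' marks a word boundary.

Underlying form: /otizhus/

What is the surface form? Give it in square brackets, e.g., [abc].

A Initial Consonant Epenthesis: [otizhus] → [totizhus]
B Regressive Voicing Assimilation: [totizhus] → [totishus]
C Intervocalic Voicing: [totishus] → [todishus]
D Medial Vowel Deletion: [todishus] → [todshus]

[todshus]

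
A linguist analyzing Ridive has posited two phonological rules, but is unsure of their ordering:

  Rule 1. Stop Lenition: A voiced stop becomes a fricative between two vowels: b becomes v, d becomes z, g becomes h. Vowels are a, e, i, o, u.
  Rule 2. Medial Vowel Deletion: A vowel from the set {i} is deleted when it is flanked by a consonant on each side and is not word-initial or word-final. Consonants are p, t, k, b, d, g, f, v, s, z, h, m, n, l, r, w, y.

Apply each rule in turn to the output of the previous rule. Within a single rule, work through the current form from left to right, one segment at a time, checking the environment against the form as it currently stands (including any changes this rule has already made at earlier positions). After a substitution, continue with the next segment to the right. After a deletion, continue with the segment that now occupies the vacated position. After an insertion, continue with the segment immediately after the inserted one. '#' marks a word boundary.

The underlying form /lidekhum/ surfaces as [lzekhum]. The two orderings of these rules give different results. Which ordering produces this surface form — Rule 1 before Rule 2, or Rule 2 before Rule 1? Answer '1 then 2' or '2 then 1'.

Order 1 then 2:
  1 Stop Lenition: [lidekhum] → [lizekhum]
  2 Medial Vowel Deletion: [lizekhum] → [lzekhum]
  result: [lzekhum]
Order 2 then 1:
  2 Medial Vowel Deletion: [lidekhum] → [ldekhum]
  1 Stop Lenition: no change — [ldekhum]
  result: [ldekhum]

1 then 2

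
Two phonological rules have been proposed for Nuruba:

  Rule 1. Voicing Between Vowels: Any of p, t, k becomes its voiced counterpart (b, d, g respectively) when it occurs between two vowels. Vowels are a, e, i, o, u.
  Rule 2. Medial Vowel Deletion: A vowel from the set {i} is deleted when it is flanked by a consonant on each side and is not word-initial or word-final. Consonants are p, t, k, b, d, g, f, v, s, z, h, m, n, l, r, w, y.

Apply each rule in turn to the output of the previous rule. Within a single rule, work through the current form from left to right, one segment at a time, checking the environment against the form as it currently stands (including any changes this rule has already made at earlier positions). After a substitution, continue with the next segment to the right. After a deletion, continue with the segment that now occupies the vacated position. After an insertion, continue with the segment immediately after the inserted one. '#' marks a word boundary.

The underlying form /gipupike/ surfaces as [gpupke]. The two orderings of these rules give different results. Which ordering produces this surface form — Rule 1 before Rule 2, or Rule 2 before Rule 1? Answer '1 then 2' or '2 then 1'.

Order 1 then 2:
  1 Voicing Between Vowels: [gipupike] → [gibubige]
  2 Medial Vowel Deletion: [gibubige] → [gbubge]
  result: [gbubge]
Order 2 then 1:
  2 Medial Vowel Deletion: [gipupike] → [gpupke]
  1 Voicing Between Vowels: no change — [gpupke]
  result: [gpupke]

2 then 1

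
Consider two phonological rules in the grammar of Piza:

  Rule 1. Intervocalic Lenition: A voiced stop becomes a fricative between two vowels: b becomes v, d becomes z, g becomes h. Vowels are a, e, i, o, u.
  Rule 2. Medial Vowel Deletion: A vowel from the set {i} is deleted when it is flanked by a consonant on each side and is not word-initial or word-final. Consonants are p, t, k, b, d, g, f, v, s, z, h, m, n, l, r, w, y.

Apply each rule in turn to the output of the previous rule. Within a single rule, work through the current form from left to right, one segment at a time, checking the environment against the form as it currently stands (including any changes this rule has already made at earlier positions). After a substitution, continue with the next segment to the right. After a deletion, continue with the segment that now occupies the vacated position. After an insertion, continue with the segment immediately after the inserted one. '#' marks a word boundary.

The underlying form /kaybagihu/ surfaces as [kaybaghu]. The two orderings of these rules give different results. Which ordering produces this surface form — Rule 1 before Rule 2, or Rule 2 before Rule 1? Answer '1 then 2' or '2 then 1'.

2 then 1

Order 1 then 2:
  1 Intervocalic Lenition: [kaybagihu] → [kaybahihu]
  2 Medial Vowel Deletion: [kaybahihu] → [kaybahhu]
  result: [kaybahhu]
Order 2 then 1:
  2 Medial Vowel Deletion: [kaybagihu] → [kaybaghu]
  1 Intervocalic Lenition: no change — [kaybaghu]
  result: [kaybaghu]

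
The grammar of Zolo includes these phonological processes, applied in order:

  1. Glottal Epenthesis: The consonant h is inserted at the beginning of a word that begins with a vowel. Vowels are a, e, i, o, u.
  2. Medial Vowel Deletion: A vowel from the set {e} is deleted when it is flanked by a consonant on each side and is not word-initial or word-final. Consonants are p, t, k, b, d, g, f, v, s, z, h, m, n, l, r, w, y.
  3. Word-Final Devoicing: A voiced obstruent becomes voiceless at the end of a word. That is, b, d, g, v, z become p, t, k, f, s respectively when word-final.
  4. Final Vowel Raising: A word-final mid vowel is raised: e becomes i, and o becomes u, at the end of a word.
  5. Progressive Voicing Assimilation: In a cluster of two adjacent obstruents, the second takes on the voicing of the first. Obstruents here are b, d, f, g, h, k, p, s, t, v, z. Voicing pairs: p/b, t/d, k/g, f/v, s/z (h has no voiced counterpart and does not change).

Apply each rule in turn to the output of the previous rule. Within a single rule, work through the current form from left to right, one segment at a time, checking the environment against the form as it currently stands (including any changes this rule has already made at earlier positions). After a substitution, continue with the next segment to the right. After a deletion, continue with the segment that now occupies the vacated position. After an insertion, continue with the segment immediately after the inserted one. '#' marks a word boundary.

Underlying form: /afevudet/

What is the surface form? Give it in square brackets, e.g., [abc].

[haffudd]

1 Glottal Epenthesis: [afevudet] → [hafevudet]
2 Medial Vowel Deletion: [hafevudet] → [hafvudt]
3 Word-Final Devoicing: no change — [hafvudt]
4 Final Vowel Raising: no change — [hafvudt]
5 Progressive Voicing Assimilation: [hafvudt] → [haffudd]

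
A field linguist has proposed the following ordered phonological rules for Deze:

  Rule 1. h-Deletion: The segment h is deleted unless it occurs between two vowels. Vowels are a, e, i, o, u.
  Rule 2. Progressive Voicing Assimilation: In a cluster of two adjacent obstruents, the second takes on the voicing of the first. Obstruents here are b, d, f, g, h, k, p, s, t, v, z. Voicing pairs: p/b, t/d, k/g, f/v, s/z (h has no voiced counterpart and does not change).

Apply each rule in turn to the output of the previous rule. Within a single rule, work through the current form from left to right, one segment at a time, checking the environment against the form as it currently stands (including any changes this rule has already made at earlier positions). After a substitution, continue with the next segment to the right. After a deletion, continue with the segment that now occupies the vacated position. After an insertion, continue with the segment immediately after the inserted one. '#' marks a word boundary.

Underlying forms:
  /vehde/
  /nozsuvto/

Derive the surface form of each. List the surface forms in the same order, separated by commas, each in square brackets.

[vede], [nozzuvdo]

/vehde/:
  Rule 1 h-Deletion: [vehde] → [vede]
  Rule 2 Progressive Voicing Assimilation: no change — [vede]
/nozsuvto/:
  Rule 1 h-Deletion: no change — [nozsuvto]
  Rule 2 Progressive Voicing Assimilation: [nozsuvto] → [nozzuvdo]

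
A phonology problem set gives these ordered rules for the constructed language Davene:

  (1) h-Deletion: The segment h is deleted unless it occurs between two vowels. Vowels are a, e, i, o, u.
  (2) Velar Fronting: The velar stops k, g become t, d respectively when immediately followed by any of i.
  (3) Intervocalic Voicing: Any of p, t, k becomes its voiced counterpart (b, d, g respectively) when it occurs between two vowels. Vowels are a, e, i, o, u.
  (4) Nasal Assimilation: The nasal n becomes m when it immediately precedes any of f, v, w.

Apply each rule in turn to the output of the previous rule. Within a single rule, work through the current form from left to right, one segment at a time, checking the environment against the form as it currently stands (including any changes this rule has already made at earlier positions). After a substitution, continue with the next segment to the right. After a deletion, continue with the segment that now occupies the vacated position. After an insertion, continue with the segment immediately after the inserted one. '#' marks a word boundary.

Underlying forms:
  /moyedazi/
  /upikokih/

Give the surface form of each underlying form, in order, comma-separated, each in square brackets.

[moyedazi], [ubigodi]

/moyedazi/:
  (1) h-Deletion: no change — [moyedazi]
  (2) Velar Fronting: no change — [moyedazi]
  (3) Intervocalic Voicing: no change — [moyedazi]
  (4) Nasal Assimilation: no change — [moyedazi]
/upikokih/:
  (1) h-Deletion: [upikokih] → [upikoki]
  (2) Velar Fronting: [upikoki] → [upikoti]
  (3) Intervocalic Voicing: [upikoti] → [ubigodi]
  (4) Nasal Assimilation: no change — [ubigodi]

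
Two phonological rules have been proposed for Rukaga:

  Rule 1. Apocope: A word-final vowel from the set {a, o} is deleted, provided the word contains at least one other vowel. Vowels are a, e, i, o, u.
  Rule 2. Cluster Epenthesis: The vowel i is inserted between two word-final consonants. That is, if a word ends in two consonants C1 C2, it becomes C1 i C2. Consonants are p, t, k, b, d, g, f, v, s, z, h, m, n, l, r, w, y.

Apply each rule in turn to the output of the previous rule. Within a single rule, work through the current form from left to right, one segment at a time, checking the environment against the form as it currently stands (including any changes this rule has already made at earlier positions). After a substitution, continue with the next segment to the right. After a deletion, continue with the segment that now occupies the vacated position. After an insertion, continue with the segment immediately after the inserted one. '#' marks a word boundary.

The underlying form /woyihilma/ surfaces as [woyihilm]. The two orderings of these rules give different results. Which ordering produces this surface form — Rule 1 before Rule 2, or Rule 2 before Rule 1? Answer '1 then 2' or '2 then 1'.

2 then 1

Order 1 then 2:
  1 Apocope: [woyihilma] → [woyihilm]
  2 Cluster Epenthesis: [woyihilm] → [woyihilim]
  result: [woyihilim]
Order 2 then 1:
  2 Cluster Epenthesis: no change — [woyihilma]
  1 Apocope: [woyihilma] → [woyihilm]
  result: [woyihilm]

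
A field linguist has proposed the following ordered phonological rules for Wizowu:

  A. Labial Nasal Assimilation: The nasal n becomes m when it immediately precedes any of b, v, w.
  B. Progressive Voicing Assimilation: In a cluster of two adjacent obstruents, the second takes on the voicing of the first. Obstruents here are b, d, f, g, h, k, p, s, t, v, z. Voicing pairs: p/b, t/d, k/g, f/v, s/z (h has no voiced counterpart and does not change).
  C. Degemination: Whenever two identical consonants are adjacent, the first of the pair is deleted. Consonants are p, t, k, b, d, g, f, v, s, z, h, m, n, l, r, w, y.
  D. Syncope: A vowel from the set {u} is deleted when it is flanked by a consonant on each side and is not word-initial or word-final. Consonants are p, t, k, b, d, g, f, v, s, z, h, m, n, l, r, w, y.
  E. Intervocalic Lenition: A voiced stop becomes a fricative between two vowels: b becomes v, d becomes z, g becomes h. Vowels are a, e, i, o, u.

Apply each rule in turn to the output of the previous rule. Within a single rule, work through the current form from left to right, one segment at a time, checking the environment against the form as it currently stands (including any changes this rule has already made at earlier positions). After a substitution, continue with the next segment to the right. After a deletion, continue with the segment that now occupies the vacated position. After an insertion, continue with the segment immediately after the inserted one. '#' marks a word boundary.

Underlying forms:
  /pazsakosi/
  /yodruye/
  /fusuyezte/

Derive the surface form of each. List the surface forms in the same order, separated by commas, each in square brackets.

[pazakosi], [yodrye], [fsyezde]

/pazsakosi/:
  A Labial Nasal Assimilation: no change — [pazsakosi]
  B Progressive Voicing Assimilation: [pazsakosi] → [pazzakosi]
  C Degemination: [pazzakosi] → [pazakosi]
  D Syncope: no change — [pazakosi]
  E Intervocalic Lenition: no change — [pazakosi]
/yodruye/:
  A Labial Nasal Assimilation: no change — [yodruye]
  B Progressive Voicing Assimilation: no change — [yodruye]
  C Degemination: no change — [yodruye]
  D Syncope: [yodruye] → [yodrye]
  E Intervocalic Lenition: no change — [yodrye]
/fusuyezte/:
  A Labial Nasal Assimilation: no change — [fusuyezte]
  B Progressive Voicing Assimilation: [fusuyezte] → [fusuyezde]
  C Degemination: no change — [fusuyezde]
  D Syncope: [fusuyezde] → [fsyezde]
  E Intervocalic Lenition: no change — [fsyezde]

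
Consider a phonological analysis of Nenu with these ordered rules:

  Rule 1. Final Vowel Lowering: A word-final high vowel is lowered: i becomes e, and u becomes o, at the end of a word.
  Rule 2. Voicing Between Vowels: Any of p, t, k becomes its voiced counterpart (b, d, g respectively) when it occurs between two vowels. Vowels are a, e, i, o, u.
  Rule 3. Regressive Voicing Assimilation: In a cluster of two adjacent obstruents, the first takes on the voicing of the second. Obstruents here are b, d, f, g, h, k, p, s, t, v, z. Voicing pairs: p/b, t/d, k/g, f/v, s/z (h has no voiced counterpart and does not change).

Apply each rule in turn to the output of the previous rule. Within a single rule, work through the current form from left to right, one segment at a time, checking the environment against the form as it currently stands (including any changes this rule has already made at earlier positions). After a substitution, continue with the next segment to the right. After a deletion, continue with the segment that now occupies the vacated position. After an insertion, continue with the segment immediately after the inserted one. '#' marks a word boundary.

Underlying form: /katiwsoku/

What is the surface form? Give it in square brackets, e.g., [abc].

Rule 1 Final Vowel Lowering: [katiwsoku] → [katiwsoko]
Rule 2 Voicing Between Vowels: [katiwsoko] → [kadiwsogo]
Rule 3 Regressive Voicing Assimilation: no change — [kadiwsogo]

[kadiwsogo]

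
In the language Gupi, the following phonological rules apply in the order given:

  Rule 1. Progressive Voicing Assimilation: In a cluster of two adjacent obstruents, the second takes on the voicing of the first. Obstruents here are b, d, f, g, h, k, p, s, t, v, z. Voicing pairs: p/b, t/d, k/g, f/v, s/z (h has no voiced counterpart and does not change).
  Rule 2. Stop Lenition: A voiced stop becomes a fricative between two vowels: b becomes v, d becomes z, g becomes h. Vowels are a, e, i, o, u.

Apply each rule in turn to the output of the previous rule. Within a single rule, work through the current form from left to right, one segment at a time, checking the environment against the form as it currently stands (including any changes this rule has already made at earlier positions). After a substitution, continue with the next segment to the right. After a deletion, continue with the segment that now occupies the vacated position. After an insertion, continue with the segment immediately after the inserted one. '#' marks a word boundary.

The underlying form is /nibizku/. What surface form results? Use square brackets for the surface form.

Rule 1 Progressive Voicing Assimilation: [nibizku] → [nibizgu]
Rule 2 Stop Lenition: [nibizgu] → [nivizgu]

[nivizgu]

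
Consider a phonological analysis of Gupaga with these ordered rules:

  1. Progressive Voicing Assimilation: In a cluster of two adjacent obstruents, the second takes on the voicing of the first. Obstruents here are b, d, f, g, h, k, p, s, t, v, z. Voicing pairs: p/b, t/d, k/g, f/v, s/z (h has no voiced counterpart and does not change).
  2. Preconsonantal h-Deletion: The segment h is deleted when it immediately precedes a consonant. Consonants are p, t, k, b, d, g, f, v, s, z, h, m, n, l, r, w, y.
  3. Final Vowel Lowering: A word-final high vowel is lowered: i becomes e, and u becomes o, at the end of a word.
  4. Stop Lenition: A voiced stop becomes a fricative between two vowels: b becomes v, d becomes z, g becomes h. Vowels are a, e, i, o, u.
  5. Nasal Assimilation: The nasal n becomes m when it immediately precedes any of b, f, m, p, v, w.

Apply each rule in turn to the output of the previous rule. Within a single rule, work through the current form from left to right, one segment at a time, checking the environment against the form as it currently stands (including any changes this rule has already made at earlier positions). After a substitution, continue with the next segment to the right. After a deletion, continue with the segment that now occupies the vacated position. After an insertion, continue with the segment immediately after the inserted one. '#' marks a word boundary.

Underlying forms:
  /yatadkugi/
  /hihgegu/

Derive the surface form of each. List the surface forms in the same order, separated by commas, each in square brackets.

[yatadguhe], [hikeho]

/yatadkugi/:
  1 Progressive Voicing Assimilation: [yatadkugi] → [yatadgugi]
  2 Preconsonantal h-Deletion: no change — [yatadgugi]
  3 Final Vowel Lowering: [yatadgugi] → [yatadguge]
  4 Stop Lenition: [yatadguge] → [yatadguhe]
  5 Nasal Assimilation: no change — [yatadguhe]
/hihgegu/:
  1 Progressive Voicing Assimilation: [hihgegu] → [hihkegu]
  2 Preconsonantal h-Deletion: [hihkegu] → [hikegu]
  3 Final Vowel Lowering: [hikegu] → [hikego]
  4 Stop Lenition: [hikego] → [hikeho]
  5 Nasal Assimilation: no change — [hikeho]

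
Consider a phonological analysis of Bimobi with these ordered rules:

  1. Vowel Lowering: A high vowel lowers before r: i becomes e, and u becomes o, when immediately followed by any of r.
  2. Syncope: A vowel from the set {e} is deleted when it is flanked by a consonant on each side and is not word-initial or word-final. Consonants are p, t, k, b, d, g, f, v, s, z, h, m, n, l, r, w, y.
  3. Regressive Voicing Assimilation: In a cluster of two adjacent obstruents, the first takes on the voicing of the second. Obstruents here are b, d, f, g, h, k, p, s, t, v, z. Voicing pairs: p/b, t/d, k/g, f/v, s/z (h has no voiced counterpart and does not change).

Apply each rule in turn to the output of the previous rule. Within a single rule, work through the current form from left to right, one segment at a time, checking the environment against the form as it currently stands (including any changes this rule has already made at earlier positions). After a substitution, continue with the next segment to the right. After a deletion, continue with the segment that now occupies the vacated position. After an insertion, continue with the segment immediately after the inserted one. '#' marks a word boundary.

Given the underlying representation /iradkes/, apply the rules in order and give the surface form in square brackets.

[eratks]

1 Vowel Lowering: [iradkes] → [eradkes]
2 Syncope: [eradkes] → [eradks]
3 Regressive Voicing Assimilation: [eradks] → [eratks]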